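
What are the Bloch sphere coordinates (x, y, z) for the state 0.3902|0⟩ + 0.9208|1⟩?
(0.7186, 0, -0.6956)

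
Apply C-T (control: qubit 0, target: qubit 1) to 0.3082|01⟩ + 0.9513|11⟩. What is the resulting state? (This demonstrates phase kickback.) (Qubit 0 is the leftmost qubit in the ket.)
0.3082|01⟩ + (0.6727 + 0.6727i)|11⟩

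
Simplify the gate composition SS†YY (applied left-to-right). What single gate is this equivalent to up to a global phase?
I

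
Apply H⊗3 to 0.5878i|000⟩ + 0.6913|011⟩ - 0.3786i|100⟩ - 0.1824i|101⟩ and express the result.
(0.2444 + 0.009475i)|000⟩ + (-0.2444 + 0.1385i)|001⟩ + (-0.2444 + 0.009475i)|010⟩ + (0.2444 + 0.1385i)|011⟩ + (0.2444 + 0.4062i)|100⟩ + (-0.2444 + 0.2772i)|101⟩ + (-0.2444 + 0.4062i)|110⟩ + (0.2444 + 0.2772i)|111⟩

H⊗3 gives amp(|y⟩) = (1/2√2) Σ_x (−1)^(x·y) amp(|x⟩), where x·y is the number of positions in which both x and y have a 1.
|000⟩: (0.5878i + 0.6913 - 0.3786i - 0.1824i)/(2√2) = (0.2444 + 0.009475i)
|001⟩: (0.5878i - 0.6913 - 0.3786i + 0.1824i)/(2√2) = (-0.2444 + 0.1385i)
|010⟩: (0.5878i - 0.6913 - 0.3786i - 0.1824i)/(2√2) = (-0.2444 + 0.009475i)
|011⟩: (0.5878i + 0.6913 - 0.3786i + 0.1824i)/(2√2) = (0.2444 + 0.1385i)
|100⟩: (0.5878i + 0.6913 + 0.3786i + 0.1824i)/(2√2) = (0.2444 + 0.4062i)
|101⟩: (0.5878i - 0.6913 + 0.3786i - 0.1824i)/(2√2) = (-0.2444 + 0.2772i)
|110⟩: (0.5878i - 0.6913 + 0.3786i + 0.1824i)/(2√2) = (-0.2444 + 0.4062i)
|111⟩: (0.5878i + 0.6913 + 0.3786i - 0.1824i)/(2√2) = (0.2444 + 0.2772i)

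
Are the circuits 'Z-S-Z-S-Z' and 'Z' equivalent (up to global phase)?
No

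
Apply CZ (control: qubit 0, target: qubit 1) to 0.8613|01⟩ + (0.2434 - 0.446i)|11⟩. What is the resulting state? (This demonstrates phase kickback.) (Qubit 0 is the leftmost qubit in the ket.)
0.8613|01⟩ + (-0.2434 + 0.446i)|11⟩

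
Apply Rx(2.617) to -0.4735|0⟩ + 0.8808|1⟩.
(-0.1228 - 0.8507i)|0⟩ + (0.2284 + 0.4573i)|1⟩

Rx(2.617) = [[cos(θ/2), −i·sin(θ/2)], [−i·sin(θ/2), cos(θ/2)]]; θ = 2.617, cos(θ/2) ≈ 0.259299, sin(θ/2) ≈ 0.965797.
With a = amp(|0⟩) = -0.4735 and b = amp(|1⟩) = 0.8808:
new amp(|0⟩) = (0.259299)·a + (-0.965797i)·b = (-0.1228 - 0.8507i)
new amp(|1⟩) = (-0.965797i)·a + (0.259299)·b = (0.2284 + 0.4573i)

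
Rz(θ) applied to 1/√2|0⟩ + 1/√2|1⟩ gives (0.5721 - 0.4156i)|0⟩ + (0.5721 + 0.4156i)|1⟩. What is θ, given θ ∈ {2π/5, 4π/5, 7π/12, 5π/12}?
2π/5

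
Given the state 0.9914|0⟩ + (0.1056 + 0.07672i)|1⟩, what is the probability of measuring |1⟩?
0.01704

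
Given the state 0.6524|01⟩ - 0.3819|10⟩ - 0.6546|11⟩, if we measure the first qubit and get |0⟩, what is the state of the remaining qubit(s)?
|1⟩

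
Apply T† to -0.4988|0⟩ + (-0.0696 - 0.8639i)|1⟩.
-0.4988|0⟩ + (-0.6601 - 0.5617i)|1⟩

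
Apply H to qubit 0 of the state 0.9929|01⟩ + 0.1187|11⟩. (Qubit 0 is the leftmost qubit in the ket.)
0.786|01⟩ + 0.6182|11⟩

H on qubit 0 mixes each pair of kets that differ only in qubit 0: amplitudes (a, b) of (|…0…⟩, |…1…⟩) become ((a + b)/√2, (a − b)/√2). Kets absent from the input have amplitude 0.
(|01⟩, |11⟩): (a, b) = (0.9929, 0.1187) → (0.786, 0.6182)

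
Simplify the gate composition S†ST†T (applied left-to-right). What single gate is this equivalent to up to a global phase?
I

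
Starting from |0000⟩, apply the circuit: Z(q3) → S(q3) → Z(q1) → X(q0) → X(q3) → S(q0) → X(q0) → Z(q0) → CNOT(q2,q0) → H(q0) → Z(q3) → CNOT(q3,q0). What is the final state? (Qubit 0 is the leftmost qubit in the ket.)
-(1/√2)i|0001⟩ - (1/√2)i|1001⟩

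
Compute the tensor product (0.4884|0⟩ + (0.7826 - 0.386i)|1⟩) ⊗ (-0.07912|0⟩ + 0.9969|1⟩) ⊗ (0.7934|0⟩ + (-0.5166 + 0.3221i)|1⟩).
-0.03066|000⟩ + (0.01996 - 0.01245i)|001⟩ + 0.3863|010⟩ + (-0.2515 + 0.1568i)|011⟩ + (-0.04913 + 0.02423i)|100⟩ + (0.02215 - 0.03572i)|101⟩ + (0.619 - 0.3053i)|110⟩ + (-0.2791 + 0.4501i)|111⟩

amp(|b₁b₂…⟩) = product of the factor amplitudes for bits b₁, b₂, …; only kets whose every factor amplitude is nonzero survive.
|000⟩: (0.4884)(-0.07912)(0.7934) = -0.03066
|001⟩: (0.4884)(-0.07912)(-0.5166 + 0.3221i) = (0.01996 - 0.01245i)
|010⟩: (0.4884)(0.9969)(0.7934) = 0.3863
|011⟩: (0.4884)(0.9969)(-0.5166 + 0.3221i) = (-0.2515 + 0.1568i)
|100⟩: (0.7826 - 0.386i)(-0.07912)(0.7934) = (-0.04913 + 0.02423i)
|101⟩: (0.7826 - 0.386i)(-0.07912)(-0.5166 + 0.3221i) = (0.02215 - 0.03572i)
|110⟩: (0.7826 - 0.386i)(0.9969)(0.7934) = (0.619 - 0.3053i)
|111⟩: (0.7826 - 0.386i)(0.9969)(-0.5166 + 0.3221i) = (-0.2791 + 0.4501i)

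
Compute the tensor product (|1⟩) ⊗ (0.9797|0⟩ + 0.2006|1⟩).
0.9797|10⟩ + 0.2006|11⟩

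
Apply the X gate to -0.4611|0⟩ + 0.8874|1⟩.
0.8874|0⟩ - 0.4611|1⟩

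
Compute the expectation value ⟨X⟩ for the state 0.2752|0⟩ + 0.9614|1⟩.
0.5292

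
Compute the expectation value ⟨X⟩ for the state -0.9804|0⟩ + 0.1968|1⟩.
-0.3859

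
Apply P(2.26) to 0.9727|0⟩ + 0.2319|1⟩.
0.9727|0⟩ + (-0.1475 + 0.179i)|1⟩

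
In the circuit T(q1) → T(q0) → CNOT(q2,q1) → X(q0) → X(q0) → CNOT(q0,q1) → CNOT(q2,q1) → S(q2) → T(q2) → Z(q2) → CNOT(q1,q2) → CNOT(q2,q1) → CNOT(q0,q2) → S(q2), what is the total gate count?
14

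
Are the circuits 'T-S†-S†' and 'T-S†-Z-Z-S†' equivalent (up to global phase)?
Yes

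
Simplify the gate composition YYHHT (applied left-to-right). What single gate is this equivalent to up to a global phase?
T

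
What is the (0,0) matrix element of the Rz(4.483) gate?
(-0.6215 - 0.7834i)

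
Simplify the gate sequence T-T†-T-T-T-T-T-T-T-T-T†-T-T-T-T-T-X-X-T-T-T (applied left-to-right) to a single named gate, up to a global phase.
T†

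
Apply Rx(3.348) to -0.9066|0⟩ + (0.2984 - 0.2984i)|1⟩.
(-0.2034 - 0.2968i)|0⟩ + (-0.03074 + 0.9325i)|1⟩

Rx(3.348) = [[cos(θ/2), −i·sin(θ/2)], [−i·sin(θ/2), cos(θ/2)]]; θ = 3.348, cos(θ/2) ≈ -0.103021, sin(θ/2) ≈ 0.994679.
With a = amp(|0⟩) = -0.9066 and b = amp(|1⟩) = (0.2984 - 0.2984i):
new amp(|0⟩) = (-0.103021)·a + (-0.994679i)·b = (-0.2034 - 0.2968i)
new amp(|1⟩) = (-0.994679i)·a + (-0.103021)·b = (-0.03074 + 0.9325i)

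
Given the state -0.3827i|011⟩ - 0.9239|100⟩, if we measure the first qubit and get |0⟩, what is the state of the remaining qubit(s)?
-i|11⟩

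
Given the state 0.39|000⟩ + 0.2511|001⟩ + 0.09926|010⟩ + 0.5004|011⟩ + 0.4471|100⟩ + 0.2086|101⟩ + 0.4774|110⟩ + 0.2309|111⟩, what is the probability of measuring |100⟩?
0.1999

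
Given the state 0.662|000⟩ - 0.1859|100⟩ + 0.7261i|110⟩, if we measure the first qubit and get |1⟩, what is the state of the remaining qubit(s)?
-0.248|00⟩ + 0.9688i|10⟩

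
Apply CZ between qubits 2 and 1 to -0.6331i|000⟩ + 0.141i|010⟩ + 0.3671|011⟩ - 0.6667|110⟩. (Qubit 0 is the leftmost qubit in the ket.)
-0.6331i|000⟩ + 0.141i|010⟩ - 0.3671|011⟩ - 0.6667|110⟩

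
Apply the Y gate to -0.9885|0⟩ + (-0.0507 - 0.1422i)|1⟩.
(-0.1422 + 0.0507i)|0⟩ - 0.9885i|1⟩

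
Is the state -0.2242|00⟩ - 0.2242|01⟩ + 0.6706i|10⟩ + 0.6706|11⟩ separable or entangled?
Entangled

Writing the state as a|00⟩ + b|01⟩ + c|10⟩ + d|11⟩, it is a product state iff ad − bc = 0.
Here (a, b, c, d) = (-0.2242, -0.2242, 0.6706i, 0.6706): ad − bc = (-0.2242)(0.6706) − (-0.2242)(0.6706i) = (-0.1503 + 0.1503i) ≠ 0, so the state is entangled.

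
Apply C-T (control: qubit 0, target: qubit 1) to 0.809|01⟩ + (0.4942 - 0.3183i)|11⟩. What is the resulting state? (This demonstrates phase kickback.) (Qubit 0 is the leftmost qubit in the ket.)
0.809|01⟩ + (0.5745 + 0.1244i)|11⟩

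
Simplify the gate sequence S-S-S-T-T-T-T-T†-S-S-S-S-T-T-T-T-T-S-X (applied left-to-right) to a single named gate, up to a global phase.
X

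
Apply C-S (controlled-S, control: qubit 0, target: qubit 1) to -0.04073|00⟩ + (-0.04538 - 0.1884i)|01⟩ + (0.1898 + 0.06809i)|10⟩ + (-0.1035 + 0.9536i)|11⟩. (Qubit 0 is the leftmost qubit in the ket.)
-0.04073|00⟩ + (-0.04538 - 0.1884i)|01⟩ + (0.1898 + 0.06809i)|10⟩ + (-0.9536 - 0.1035i)|11⟩

C-S leaves the control-|0⟩ kets |00⟩, |01⟩ unchanged and applies S to qubit 1 on the control-|1⟩ pair (|10⟩, |11⟩).
S = [[1, 0], [0, i]].
With a = amp(|10⟩) = (0.1898 + 0.06809i) and b = amp(|11⟩) = (-0.1035 + 0.9536i):
new amp(|10⟩) = (1)·a = (0.1898 + 0.06809i)
new amp(|11⟩) = (i)·b = (-0.9536 - 0.1035i)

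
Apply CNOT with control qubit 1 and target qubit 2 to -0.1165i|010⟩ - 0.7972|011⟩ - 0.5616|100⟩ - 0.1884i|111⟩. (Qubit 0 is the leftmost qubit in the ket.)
-0.7972|010⟩ - 0.1165i|011⟩ - 0.5616|100⟩ - 0.1884i|110⟩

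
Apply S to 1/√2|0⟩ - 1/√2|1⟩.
1/√2|0⟩ - (1/√2)i|1⟩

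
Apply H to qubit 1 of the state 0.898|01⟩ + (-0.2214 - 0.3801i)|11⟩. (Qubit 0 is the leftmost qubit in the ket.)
0.635|00⟩ - 0.635|01⟩ + (-0.1566 - 0.2688i)|10⟩ + (0.1566 + 0.2688i)|11⟩

H on qubit 1 mixes each pair of kets that differ only in qubit 1: amplitudes (a, b) of (|…0…⟩, |…1…⟩) become ((a + b)/√2, (a − b)/√2). Kets absent from the input have amplitude 0.
(|00⟩, |01⟩): (a, b) = (0, 0.898) → (0.635, -0.635)
(|10⟩, |11⟩): (a, b) = (0, (-0.2214 - 0.3801i)) → ((-0.1566 - 0.2688i), (0.1566 + 0.2688i))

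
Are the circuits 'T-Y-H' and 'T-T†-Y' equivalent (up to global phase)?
No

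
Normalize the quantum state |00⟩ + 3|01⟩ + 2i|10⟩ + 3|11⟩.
0.2085|00⟩ + 0.6255|01⟩ + 0.417i|10⟩ + 0.6255|11⟩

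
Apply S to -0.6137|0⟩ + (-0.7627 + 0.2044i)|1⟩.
-0.6137|0⟩ + (-0.2044 - 0.7627i)|1⟩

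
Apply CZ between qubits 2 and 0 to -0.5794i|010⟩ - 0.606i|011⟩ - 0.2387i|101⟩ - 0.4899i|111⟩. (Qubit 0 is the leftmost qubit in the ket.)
-0.5794i|010⟩ - 0.606i|011⟩ + 0.2387i|101⟩ + 0.4899i|111⟩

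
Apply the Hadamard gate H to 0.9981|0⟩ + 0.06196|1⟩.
0.7496|0⟩ + 0.662|1⟩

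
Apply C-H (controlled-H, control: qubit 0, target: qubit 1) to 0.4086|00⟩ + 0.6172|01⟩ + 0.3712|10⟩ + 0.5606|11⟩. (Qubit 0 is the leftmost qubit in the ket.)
0.4086|00⟩ + 0.6172|01⟩ + 0.6589|10⟩ - 0.1339|11⟩

C-H leaves the control-|0⟩ kets |00⟩, |01⟩ unchanged and applies H to qubit 1 on the control-|1⟩ pair (|10⟩, |11⟩).
H = [[1/√2, 1/√2], [1/√2, -1/√2]].
With a = amp(|10⟩) = 0.3712 and b = amp(|11⟩) = 0.5606:
new amp(|10⟩) = (1/√2)·a + (1/√2)·b = 0.6589
new amp(|11⟩) = (1/√2)·a + (-1/√2)·b = -0.1339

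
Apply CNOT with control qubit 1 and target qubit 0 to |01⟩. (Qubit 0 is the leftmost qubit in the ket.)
|11⟩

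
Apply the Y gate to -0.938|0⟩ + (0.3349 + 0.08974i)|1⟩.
(0.08974 - 0.3349i)|0⟩ - 0.938i|1⟩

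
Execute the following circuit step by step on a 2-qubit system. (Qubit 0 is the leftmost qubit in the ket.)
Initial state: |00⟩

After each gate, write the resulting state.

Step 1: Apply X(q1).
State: |01⟩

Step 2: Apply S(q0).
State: |01⟩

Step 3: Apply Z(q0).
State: |01⟩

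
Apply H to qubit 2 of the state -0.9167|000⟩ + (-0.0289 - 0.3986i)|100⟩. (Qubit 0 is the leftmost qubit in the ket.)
-0.6482|000⟩ - 0.6482|001⟩ + (-0.02044 - 0.2819i)|100⟩ + (-0.02044 - 0.2819i)|101⟩

H on qubit 2 mixes each pair of kets that differ only in qubit 2: amplitudes (a, b) of (|…0…⟩, |…1…⟩) become ((a + b)/√2, (a − b)/√2). Kets absent from the input have amplitude 0.
(|000⟩, |001⟩): (a, b) = (-0.9167, 0) → (-0.6482, -0.6482)
(|100⟩, |101⟩): (a, b) = ((-0.0289 - 0.3986i), 0) → ((-0.02044 - 0.2819i), (-0.02044 - 0.2819i))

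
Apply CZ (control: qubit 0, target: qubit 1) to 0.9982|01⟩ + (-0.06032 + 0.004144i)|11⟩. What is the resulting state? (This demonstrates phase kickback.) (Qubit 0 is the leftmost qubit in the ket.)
0.9982|01⟩ + (0.06032 - 0.004144i)|11⟩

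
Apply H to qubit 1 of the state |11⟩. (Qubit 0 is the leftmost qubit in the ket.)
1/√2|10⟩ - 1/√2|11⟩

H on qubit 1 mixes each pair of kets that differ only in qubit 1: amplitudes (a, b) of (|…0…⟩, |…1…⟩) become ((a + b)/√2, (a − b)/√2). Kets absent from the input have amplitude 0.
(|10⟩, |11⟩): (a, b) = (0, 1) → (1/√2, -1/√2)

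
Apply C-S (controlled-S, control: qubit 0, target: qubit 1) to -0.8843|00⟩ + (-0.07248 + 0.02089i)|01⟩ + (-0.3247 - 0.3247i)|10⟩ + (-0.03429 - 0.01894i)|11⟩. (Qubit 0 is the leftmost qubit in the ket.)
-0.8843|00⟩ + (-0.07248 + 0.02089i)|01⟩ + (-0.3247 - 0.3247i)|10⟩ + (0.01894 - 0.03429i)|11⟩

C-S leaves the control-|0⟩ kets |00⟩, |01⟩ unchanged and applies S to qubit 1 on the control-|1⟩ pair (|10⟩, |11⟩).
S = [[1, 0], [0, i]].
With a = amp(|10⟩) = (-0.3247 - 0.3247i) and b = amp(|11⟩) = (-0.03429 - 0.01894i):
new amp(|10⟩) = (1)·a = (-0.3247 - 0.3247i)
new amp(|11⟩) = (i)·b = (0.01894 - 0.03429i)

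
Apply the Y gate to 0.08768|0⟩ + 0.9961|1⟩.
-0.9961i|0⟩ + 0.08768i|1⟩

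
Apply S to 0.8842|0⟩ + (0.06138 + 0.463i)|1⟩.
0.8842|0⟩ + (-0.463 + 0.06138i)|1⟩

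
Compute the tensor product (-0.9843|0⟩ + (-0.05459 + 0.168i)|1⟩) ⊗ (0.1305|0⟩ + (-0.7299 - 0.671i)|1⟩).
-0.1285|00⟩ + (0.7184 + 0.6605i)|01⟩ + (-0.007124 + 0.02192i)|10⟩ + (0.1526 - 0.08599i)|11⟩

amp(|b₁b₂…⟩) = product of the factor amplitudes for bits b₁, b₂, …; only kets whose every factor amplitude is nonzero survive.
|00⟩: (-0.9843)(0.1305) = -0.1285
|01⟩: (-0.9843)(-0.7299 - 0.671i) = (0.7184 + 0.6605i)
|10⟩: (-0.05459 + 0.168i)(0.1305) = (-0.007124 + 0.02192i)
|11⟩: (-0.05459 + 0.168i)(-0.7299 - 0.671i) = (0.1526 - 0.08599i)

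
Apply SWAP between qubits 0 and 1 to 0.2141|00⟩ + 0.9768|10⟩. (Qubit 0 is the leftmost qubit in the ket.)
0.2141|00⟩ + 0.9768|01⟩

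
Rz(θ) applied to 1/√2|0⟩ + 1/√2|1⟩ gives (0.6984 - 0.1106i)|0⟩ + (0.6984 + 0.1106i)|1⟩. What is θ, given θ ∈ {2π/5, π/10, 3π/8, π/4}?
π/10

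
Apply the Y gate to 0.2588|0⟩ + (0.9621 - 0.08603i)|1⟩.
(-0.08603 - 0.9621i)|0⟩ + 0.2588i|1⟩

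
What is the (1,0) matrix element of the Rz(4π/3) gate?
0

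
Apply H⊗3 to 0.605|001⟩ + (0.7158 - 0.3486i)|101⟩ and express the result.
(0.467 - 0.1232i)|000⟩ + (-0.467 + 0.1232i)|001⟩ + (0.467 - 0.1232i)|010⟩ + (-0.467 + 0.1232i)|011⟩ + (-0.03917 + 0.1232i)|100⟩ + (0.03917 - 0.1232i)|101⟩ + (-0.03917 + 0.1232i)|110⟩ + (0.03917 - 0.1232i)|111⟩

H⊗3 gives amp(|y⟩) = (1/2√2) Σ_x (−1)^(x·y) amp(|x⟩), where x·y is the number of positions in which both x and y have a 1.
|000⟩: (0.605 + (0.7158 - 0.3486i))/(2√2) = (0.467 - 0.1232i)
|001⟩: (-0.605 - (0.7158 - 0.3486i))/(2√2) = (-0.467 + 0.1232i)
|010⟩: (0.605 + (0.7158 - 0.3486i))/(2√2) = (0.467 - 0.1232i)
|011⟩: (-0.605 - (0.7158 - 0.3486i))/(2√2) = (-0.467 + 0.1232i)
|100⟩: (0.605 - (0.7158 - 0.3486i))/(2√2) = (-0.03917 + 0.1232i)
|101⟩: (-0.605 + (0.7158 - 0.3486i))/(2√2) = (0.03917 - 0.1232i)
|110⟩: (0.605 - (0.7158 - 0.3486i))/(2√2) = (-0.03917 + 0.1232i)
|111⟩: (-0.605 + (0.7158 - 0.3486i))/(2√2) = (0.03917 - 0.1232i)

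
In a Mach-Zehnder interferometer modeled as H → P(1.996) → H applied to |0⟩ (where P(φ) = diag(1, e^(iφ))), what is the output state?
(0.2937 + 0.4555i)|0⟩ + (0.7063 - 0.4555i)|1⟩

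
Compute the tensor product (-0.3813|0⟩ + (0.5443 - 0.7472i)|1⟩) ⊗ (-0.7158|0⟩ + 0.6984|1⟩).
0.2729|00⟩ - 0.2663|01⟩ + (-0.3896 + 0.5348i)|10⟩ + (0.3801 - 0.5218i)|11⟩

amp(|b₁b₂…⟩) = product of the factor amplitudes for bits b₁, b₂, …; only kets whose every factor amplitude is nonzero survive.
|00⟩: (-0.3813)(-0.7158) = 0.2729
|01⟩: (-0.3813)(0.6984) = -0.2663
|10⟩: (0.5443 - 0.7472i)(-0.7158) = (-0.3896 + 0.5348i)
|11⟩: (0.5443 - 0.7472i)(0.6984) = (0.3801 - 0.5218i)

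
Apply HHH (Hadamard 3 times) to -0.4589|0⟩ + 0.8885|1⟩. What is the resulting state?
0.3038|0⟩ - 0.9528|1⟩

H² = I, so H^3 = H: a single Hadamard. With (a, b) = (-0.4589, 0.8885), H gives ((a + b)/√2, (a − b)/√2) = (0.3038, -0.9528).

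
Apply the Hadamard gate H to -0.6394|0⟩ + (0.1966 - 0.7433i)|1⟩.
(-0.3131 - 0.5256i)|0⟩ + (-0.5911 + 0.5256i)|1⟩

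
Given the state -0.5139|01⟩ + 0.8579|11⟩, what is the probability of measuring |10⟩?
0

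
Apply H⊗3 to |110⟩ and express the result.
1/√8|000⟩ + 1/√8|001⟩ - 1/√8|010⟩ - 1/√8|011⟩ - 1/√8|100⟩ - 1/√8|101⟩ + 1/√8|110⟩ + 1/√8|111⟩

H⊗3 gives amp(|y⟩) = (1/2√2) Σ_x (−1)^(x·y) amp(|x⟩), where x·y is the number of positions in which both x and y have a 1.
|000⟩: (1)/(2√2) = 1/√8
|001⟩: (1)/(2√2) = 1/√8
|010⟩: (-1)/(2√2) = -1/√8
|011⟩: (-1)/(2√2) = -1/√8
|100⟩: (-1)/(2√2) = -1/√8
|101⟩: (-1)/(2√2) = -1/√8
|110⟩: (1)/(2√2) = 1/√8
|111⟩: (1)/(2√2) = 1/√8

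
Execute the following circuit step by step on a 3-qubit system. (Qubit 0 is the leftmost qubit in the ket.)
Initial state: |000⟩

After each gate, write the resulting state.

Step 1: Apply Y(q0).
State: i|100⟩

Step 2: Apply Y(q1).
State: -|110⟩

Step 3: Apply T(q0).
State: (-1/√2 - (1/√2)i)|110⟩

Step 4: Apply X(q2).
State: (-1/√2 - (1/√2)i)|111⟩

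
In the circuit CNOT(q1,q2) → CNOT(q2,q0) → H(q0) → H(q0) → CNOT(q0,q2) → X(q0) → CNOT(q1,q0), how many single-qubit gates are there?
3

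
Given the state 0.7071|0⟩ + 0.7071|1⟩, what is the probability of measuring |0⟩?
0.5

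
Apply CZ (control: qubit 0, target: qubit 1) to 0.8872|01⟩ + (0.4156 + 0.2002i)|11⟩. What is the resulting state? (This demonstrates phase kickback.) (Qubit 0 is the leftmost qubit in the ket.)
0.8872|01⟩ + (-0.4156 - 0.2002i)|11⟩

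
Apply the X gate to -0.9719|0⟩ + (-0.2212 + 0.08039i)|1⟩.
(-0.2212 + 0.08039i)|0⟩ - 0.9719|1⟩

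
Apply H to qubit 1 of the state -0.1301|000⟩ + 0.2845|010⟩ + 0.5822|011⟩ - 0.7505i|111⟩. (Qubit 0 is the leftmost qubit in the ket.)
0.1092|000⟩ + 0.4117|001⟩ - 0.2932|010⟩ - 0.4117|011⟩ - 0.5307i|101⟩ + 0.5307i|111⟩

H on qubit 1 mixes each pair of kets that differ only in qubit 1: amplitudes (a, b) of (|…0…⟩, |…1…⟩) become ((a + b)/√2, (a − b)/√2). Kets absent from the input have amplitude 0.
(|000⟩, |010⟩): (a, b) = (-0.1301, 0.2845) → (0.1092, -0.2932)
(|001⟩, |011⟩): (a, b) = (0, 0.5822) → (0.4117, -0.4117)
(|101⟩, |111⟩): (a, b) = (0, -0.7505i) → (-0.5307i, 0.5307i)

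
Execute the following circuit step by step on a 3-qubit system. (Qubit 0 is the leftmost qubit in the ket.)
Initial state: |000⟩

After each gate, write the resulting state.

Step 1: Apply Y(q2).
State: i|001⟩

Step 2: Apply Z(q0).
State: i|001⟩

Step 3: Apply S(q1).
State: i|001⟩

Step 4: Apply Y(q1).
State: -|011⟩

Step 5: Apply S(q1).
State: -i|011⟩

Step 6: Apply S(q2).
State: |011⟩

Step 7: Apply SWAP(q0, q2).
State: |110⟩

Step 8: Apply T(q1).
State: (1/√2 + (1/√2)i)|110⟩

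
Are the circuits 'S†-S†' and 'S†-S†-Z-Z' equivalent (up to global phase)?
Yes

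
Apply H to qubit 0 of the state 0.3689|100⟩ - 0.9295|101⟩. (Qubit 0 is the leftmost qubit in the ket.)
0.2609|000⟩ - 0.6573|001⟩ - 0.2609|100⟩ + 0.6573|101⟩

H on qubit 0 mixes each pair of kets that differ only in qubit 0: amplitudes (a, b) of (|…0…⟩, |…1…⟩) become ((a + b)/√2, (a − b)/√2). Kets absent from the input have amplitude 0.
(|000⟩, |100⟩): (a, b) = (0, 0.3689) → (0.2609, -0.2609)
(|001⟩, |101⟩): (a, b) = (0, -0.9295) → (-0.6573, 0.6573)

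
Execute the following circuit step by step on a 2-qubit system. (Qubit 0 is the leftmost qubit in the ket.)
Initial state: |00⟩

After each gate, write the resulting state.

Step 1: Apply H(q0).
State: 1/√2|00⟩ + 1/√2|10⟩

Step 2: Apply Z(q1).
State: 1/√2|00⟩ + 1/√2|10⟩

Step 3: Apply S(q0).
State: 1/√2|00⟩ + (1/√2)i|10⟩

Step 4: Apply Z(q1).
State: 1/√2|00⟩ + (1/√2)i|10⟩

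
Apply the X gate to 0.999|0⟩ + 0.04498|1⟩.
0.04498|0⟩ + 0.999|1⟩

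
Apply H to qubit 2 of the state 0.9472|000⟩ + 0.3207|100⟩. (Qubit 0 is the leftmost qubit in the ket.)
0.6698|000⟩ + 0.6698|001⟩ + 0.2268|100⟩ + 0.2268|101⟩

H on qubit 2 mixes each pair of kets that differ only in qubit 2: amplitudes (a, b) of (|…0…⟩, |…1…⟩) become ((a + b)/√2, (a − b)/√2). Kets absent from the input have amplitude 0.
(|000⟩, |001⟩): (a, b) = (0.9472, 0) → (0.6698, 0.6698)
(|100⟩, |101⟩): (a, b) = (0.3207, 0) → (0.2268, 0.2268)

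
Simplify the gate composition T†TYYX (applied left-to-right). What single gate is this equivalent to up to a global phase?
X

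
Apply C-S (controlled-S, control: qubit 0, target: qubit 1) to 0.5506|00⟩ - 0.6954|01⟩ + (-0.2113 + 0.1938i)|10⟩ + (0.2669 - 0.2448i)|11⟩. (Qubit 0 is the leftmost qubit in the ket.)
0.5506|00⟩ - 0.6954|01⟩ + (-0.2113 + 0.1938i)|10⟩ + (0.2448 + 0.2669i)|11⟩

C-S leaves the control-|0⟩ kets |00⟩, |01⟩ unchanged and applies S to qubit 1 on the control-|1⟩ pair (|10⟩, |11⟩).
S = [[1, 0], [0, i]].
With a = amp(|10⟩) = (-0.2113 + 0.1938i) and b = amp(|11⟩) = (0.2669 - 0.2448i):
new amp(|10⟩) = (1)·a = (-0.2113 + 0.1938i)
new amp(|11⟩) = (i)·b = (0.2448 + 0.2669i)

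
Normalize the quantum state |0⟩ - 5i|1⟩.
0.1961|0⟩ - 0.9806i|1⟩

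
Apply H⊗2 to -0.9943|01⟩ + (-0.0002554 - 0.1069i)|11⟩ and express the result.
(-0.4973 - 0.05345i)|00⟩ + (0.4973 + 0.05345i)|01⟩ + (-0.497 + 0.05345i)|10⟩ + (0.497 - 0.05345i)|11⟩

H⊗2 gives amp(|y⟩) = (1/2) Σ_x (−1)^(x·y) amp(|x⟩), where x·y is the number of positions in which both x and y have a 1.
|00⟩: (-0.9943 + (-0.0002554 - 0.1069i))/2 = (-0.4973 - 0.05345i)
|01⟩: (0.9943 - (-0.0002554 - 0.1069i))/2 = (0.4973 + 0.05345i)
|10⟩: (-0.9943 - (-0.0002554 - 0.1069i))/2 = (-0.497 + 0.05345i)
|11⟩: (0.9943 + (-0.0002554 - 0.1069i))/2 = (0.497 - 0.05345i)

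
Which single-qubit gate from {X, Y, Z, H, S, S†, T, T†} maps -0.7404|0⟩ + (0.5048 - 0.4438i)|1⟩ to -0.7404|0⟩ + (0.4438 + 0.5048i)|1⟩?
S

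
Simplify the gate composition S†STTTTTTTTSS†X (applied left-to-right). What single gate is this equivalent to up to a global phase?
X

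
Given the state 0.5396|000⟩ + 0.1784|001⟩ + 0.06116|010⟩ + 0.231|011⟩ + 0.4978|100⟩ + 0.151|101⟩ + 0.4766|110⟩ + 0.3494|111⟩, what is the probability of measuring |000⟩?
0.2912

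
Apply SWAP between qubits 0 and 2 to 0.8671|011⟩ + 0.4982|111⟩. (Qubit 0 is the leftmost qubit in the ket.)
0.8671|110⟩ + 0.4982|111⟩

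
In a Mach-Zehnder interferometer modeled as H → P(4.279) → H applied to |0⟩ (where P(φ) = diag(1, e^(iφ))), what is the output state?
(0.29 - 0.4538i)|0⟩ + (0.71 + 0.4538i)|1⟩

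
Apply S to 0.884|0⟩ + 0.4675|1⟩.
0.884|0⟩ + 0.4675i|1⟩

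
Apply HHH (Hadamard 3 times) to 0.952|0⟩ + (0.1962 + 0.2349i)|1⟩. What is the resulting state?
(0.8119 + 0.1661i)|0⟩ + (0.5344 - 0.1661i)|1⟩

H² = I, so H^3 = H: a single Hadamard. With (a, b) = (0.952, (0.1962 + 0.2349i)), H gives ((a + b)/√2, (a − b)/√2) = ((0.8119 + 0.1661i), (0.5344 - 0.1661i)).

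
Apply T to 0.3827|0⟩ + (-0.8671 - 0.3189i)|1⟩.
0.3827|0⟩ + (-0.3876 - 0.8386i)|1⟩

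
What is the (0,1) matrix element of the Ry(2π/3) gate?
-0.866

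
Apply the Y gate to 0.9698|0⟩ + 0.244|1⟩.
-0.244i|0⟩ + 0.9698i|1⟩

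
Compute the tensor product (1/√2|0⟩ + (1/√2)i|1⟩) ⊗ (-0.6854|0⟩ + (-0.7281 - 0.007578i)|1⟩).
-0.4847|00⟩ + (-0.5148 - 0.005358i)|01⟩ - 0.4847i|10⟩ + (0.005358 - 0.5148i)|11⟩

amp(|b₁b₂…⟩) = product of the factor amplitudes for bits b₁, b₂, …; only kets whose every factor amplitude is nonzero survive.
|00⟩: (1/√2)(-0.6854) = -0.4847
|01⟩: (1/√2)(-0.7281 - 0.007578i) = (-0.5148 - 0.005358i)
|10⟩: ((1/√2)i)(-0.6854) = -0.4847i
|11⟩: ((1/√2)i)(-0.7281 - 0.007578i) = (0.005358 - 0.5148i)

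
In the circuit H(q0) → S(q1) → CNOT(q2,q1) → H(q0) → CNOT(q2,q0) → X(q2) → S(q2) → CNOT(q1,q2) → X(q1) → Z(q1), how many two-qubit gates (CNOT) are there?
3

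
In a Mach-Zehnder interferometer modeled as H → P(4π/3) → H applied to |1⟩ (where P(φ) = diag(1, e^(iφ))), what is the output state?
(0.75 + 0.433i)|0⟩ + (0.25 - 0.433i)|1⟩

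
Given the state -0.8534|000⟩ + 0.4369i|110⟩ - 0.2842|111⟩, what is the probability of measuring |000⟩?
0.7283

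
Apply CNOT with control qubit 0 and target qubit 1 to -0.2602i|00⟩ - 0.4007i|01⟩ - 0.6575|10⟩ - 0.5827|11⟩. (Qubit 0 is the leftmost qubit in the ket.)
-0.2602i|00⟩ - 0.4007i|01⟩ - 0.5827|10⟩ - 0.6575|11⟩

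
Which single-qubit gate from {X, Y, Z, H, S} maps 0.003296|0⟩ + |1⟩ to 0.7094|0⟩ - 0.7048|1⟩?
H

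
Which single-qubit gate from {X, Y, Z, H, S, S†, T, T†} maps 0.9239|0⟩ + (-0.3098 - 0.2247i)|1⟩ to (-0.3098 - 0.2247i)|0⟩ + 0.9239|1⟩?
X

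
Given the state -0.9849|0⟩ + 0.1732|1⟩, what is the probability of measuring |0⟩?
0.97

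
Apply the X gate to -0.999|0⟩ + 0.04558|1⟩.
0.04558|0⟩ - 0.999|1⟩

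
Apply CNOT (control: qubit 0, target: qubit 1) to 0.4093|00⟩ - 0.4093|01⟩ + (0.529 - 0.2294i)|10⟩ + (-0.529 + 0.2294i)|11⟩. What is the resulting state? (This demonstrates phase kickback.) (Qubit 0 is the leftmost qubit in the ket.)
0.4093|00⟩ - 0.4093|01⟩ + (-0.529 + 0.2294i)|10⟩ + (0.529 - 0.2294i)|11⟩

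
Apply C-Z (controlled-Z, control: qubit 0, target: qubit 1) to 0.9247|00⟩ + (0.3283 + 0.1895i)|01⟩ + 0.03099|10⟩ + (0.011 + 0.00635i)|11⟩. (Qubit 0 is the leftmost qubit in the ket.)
0.9247|00⟩ + (0.3283 + 0.1895i)|01⟩ + 0.03099|10⟩ + (-0.011 - 0.00635i)|11⟩

C-Z leaves the control-|0⟩ kets |00⟩, |01⟩ unchanged and applies Z to qubit 1 on the control-|1⟩ pair (|10⟩, |11⟩).
Z = [[1, 0], [0, -1]].
With a = amp(|10⟩) = 0.03099 and b = amp(|11⟩) = (0.011 + 0.00635i):
new amp(|10⟩) = (1)·a = 0.03099
new amp(|11⟩) = (-1)·b = (-0.011 - 0.00635i)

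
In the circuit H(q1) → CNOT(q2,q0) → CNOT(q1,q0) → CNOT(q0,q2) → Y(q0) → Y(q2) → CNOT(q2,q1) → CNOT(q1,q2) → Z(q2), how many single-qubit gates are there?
4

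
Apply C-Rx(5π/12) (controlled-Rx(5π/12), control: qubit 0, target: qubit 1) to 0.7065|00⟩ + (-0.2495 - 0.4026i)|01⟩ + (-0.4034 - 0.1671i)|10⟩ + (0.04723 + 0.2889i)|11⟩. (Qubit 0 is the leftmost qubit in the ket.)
0.7065|00⟩ + (-0.2495 - 0.4026i)|01⟩ + (-0.1442 - 0.1613i)|10⟩ + (-0.06425 + 0.4748i)|11⟩

C-Rx(5π/12) leaves the control-|0⟩ kets |00⟩, |01⟩ unchanged and applies Rx(5π/12) to qubit 1 on the control-|1⟩ pair (|10⟩, |11⟩).
Rx(5π/12) = [[cos(θ/2), −i·sin(θ/2)], [−i·sin(θ/2), cos(θ/2)]]; θ = 5π/12, cos(θ/2) ≈ 0.793353, sin(θ/2) ≈ 0.608761.
With a = amp(|10⟩) = (-0.4034 - 0.1671i) and b = amp(|11⟩) = (0.04723 + 0.2889i):
new amp(|10⟩) = (0.793353)·a + (-0.608761i)·b = (-0.1442 - 0.1613i)
new amp(|11⟩) = (-0.608761i)·a + (0.793353)·b = (-0.06425 + 0.4748i)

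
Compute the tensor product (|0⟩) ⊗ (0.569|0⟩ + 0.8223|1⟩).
0.569|00⟩ + 0.8223|01⟩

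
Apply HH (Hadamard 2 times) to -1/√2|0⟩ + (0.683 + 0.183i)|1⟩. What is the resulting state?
-1/√2|0⟩ + (0.683 + 0.183i)|1⟩

H² = I, so an even number of Hadamards cancels: H^2 = I and the state is unchanged.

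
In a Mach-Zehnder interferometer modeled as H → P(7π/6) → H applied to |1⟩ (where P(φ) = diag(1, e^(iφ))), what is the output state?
(0.933 + 0.25i)|0⟩ + (0.06699 - 0.25i)|1⟩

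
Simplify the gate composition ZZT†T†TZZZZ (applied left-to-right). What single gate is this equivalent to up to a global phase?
T†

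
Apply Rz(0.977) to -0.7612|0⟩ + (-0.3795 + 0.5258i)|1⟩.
(-0.6722 + 0.3572i)|0⟩ + (-0.5819 + 0.2862i)|1⟩

Rz(0.977) = [[e^(−iθ/2), 0], [0, e^(iθ/2)]] with e^(±iθ/2) = cos(θ/2) ± i·sin(θ/2); θ = 0.977, cos(θ/2) ≈ 0.883038, sin(θ/2) ≈ 0.469302.
With a = amp(|0⟩) = -0.7612 and b = amp(|1⟩) = (-0.3795 + 0.5258i):
new amp(|0⟩) = (0.883038 - 0.469302i)·a = (-0.6722 + 0.3572i)
new amp(|1⟩) = (0.883038 + 0.469302i)·b = (-0.5819 + 0.2862i)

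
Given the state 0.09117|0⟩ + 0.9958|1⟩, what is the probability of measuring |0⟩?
0.008312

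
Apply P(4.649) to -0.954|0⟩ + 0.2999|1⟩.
-0.954|0⟩ + (-0.019 - 0.2993i)|1⟩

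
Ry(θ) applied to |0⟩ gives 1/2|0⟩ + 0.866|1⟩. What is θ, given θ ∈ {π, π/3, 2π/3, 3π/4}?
2π/3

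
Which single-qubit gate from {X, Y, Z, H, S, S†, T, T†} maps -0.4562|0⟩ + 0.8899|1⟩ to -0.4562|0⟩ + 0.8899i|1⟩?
S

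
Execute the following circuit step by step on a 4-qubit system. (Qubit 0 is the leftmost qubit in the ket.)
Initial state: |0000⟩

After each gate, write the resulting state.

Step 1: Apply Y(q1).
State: i|0100⟩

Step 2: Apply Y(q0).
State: -|1100⟩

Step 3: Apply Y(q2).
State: -i|1110⟩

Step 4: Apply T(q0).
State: (1/√2 - (1/√2)i)|1110⟩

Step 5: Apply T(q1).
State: |1110⟩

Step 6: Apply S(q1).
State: i|1110⟩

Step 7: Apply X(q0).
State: i|0110⟩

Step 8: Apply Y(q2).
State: |0100⟩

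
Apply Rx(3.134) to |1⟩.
-i|0⟩ + 0.003796|1⟩

Rx(3.134) = [[cos(θ/2), −i·sin(θ/2)], [−i·sin(θ/2), cos(θ/2)]]; θ = 3.134, cos(θ/2) ≈ 0.00379632, sin(θ/2) ≈ 0.999993.
With a = amp(|0⟩) = 0 and b = amp(|1⟩) = 1:
new amp(|0⟩) = (0.00379632)·a + (-0.999993i)·b = -i
new amp(|1⟩) = (-0.999993i)·a + (0.00379632)·b = 0.003796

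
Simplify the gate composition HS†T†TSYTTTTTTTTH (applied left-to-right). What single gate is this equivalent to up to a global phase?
Y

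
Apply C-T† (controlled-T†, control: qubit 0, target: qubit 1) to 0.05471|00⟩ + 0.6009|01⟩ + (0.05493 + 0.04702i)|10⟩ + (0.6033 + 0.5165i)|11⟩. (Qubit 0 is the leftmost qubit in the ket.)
0.05471|00⟩ + 0.6009|01⟩ + (0.05493 + 0.04702i)|10⟩ + (0.7918 - 0.06138i)|11⟩

C-T† leaves the control-|0⟩ kets |00⟩, |01⟩ unchanged and applies T† to qubit 1 on the control-|1⟩ pair (|10⟩, |11⟩).
T† = [[1, 0], [0, (1/√2 - (1/√2)i)]].
With a = amp(|10⟩) = (0.05493 + 0.04702i) and b = amp(|11⟩) = (0.6033 + 0.5165i):
new amp(|10⟩) = (1)·a = (0.05493 + 0.04702i)
new amp(|11⟩) = (1/√2 - (1/√2)i)·b = (0.7918 - 0.06138i)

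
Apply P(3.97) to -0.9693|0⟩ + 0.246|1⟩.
-0.9693|0⟩ + (-0.1663 - 0.1813i)|1⟩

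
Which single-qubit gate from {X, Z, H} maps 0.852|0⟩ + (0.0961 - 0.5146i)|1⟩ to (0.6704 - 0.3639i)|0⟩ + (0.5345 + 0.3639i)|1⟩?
H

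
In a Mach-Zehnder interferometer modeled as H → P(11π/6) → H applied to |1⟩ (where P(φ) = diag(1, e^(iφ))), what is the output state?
(0.06699 + 0.25i)|0⟩ + (0.933 - 0.25i)|1⟩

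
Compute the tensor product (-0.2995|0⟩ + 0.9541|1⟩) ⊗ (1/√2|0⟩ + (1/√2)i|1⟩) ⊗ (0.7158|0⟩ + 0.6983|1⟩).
-0.1516|000⟩ - 0.1479|001⟩ - 0.1516i|010⟩ - 0.1479i|011⟩ + 0.4829|100⟩ + 0.4711|101⟩ + 0.4829i|110⟩ + 0.4711i|111⟩

amp(|b₁b₂…⟩) = product of the factor amplitudes for bits b₁, b₂, …; only kets whose every factor amplitude is nonzero survive.
|000⟩: (-0.2995)(1/√2)(0.7158) = -0.1516
|001⟩: (-0.2995)(1/√2)(0.6983) = -0.1479
|010⟩: (-0.2995)((1/√2)i)(0.7158) = -0.1516i
|011⟩: (-0.2995)((1/√2)i)(0.6983) = -0.1479i
|100⟩: (0.9541)(1/√2)(0.7158) = 0.4829
|101⟩: (0.9541)(1/√2)(0.6983) = 0.4711
|110⟩: (0.9541)((1/√2)i)(0.7158) = 0.4829i
|111⟩: (0.9541)((1/√2)i)(0.6983) = 0.4711i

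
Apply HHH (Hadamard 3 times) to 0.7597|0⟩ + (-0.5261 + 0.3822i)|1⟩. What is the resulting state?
(0.1652 + 0.2703i)|0⟩ + (0.9092 - 0.2703i)|1⟩

H² = I, so H^3 = H: a single Hadamard. With (a, b) = (0.7597, (-0.5261 + 0.3822i)), H gives ((a + b)/√2, (a − b)/√2) = ((0.1652 + 0.2703i), (0.9092 - 0.2703i)).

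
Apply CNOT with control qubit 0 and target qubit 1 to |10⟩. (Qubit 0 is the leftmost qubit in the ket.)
|11⟩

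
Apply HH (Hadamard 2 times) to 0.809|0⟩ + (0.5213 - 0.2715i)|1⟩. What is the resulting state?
0.809|0⟩ + (0.5213 - 0.2715i)|1⟩

H² = I, so an even number of Hadamards cancels: H^2 = I and the state is unchanged.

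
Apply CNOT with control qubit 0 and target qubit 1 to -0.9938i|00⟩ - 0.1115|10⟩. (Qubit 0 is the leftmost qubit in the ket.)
-0.9938i|00⟩ - 0.1115|11⟩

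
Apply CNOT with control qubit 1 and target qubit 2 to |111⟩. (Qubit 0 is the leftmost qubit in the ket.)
|110⟩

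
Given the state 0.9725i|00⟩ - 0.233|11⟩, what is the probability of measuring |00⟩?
0.9458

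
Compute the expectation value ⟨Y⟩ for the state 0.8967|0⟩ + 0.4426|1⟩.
0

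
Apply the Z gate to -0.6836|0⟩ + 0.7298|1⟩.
-0.6836|0⟩ - 0.7298|1⟩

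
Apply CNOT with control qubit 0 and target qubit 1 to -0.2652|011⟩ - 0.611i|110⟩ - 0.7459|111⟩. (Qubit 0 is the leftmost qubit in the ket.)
-0.2652|011⟩ - 0.611i|100⟩ - 0.7459|101⟩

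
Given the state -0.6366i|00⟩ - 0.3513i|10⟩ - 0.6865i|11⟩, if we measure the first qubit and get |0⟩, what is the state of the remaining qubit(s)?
-i|0⟩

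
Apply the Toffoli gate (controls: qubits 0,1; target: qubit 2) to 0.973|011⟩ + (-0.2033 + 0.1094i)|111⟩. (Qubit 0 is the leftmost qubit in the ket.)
0.973|011⟩ + (-0.2033 + 0.1094i)|110⟩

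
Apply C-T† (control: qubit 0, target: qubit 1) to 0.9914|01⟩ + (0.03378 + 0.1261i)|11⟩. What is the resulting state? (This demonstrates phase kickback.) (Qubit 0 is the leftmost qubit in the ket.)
0.9914|01⟩ + (0.1131 + 0.06528i)|11⟩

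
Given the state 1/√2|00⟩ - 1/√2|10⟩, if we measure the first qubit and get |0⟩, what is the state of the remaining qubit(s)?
|0⟩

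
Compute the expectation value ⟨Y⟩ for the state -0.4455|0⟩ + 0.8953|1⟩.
0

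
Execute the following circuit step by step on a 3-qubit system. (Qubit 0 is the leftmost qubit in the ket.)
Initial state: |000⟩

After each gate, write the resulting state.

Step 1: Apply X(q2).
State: |001⟩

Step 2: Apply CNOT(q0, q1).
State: |001⟩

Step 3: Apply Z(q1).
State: |001⟩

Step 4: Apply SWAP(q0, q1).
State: |001⟩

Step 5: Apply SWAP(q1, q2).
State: |010⟩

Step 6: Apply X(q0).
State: |110⟩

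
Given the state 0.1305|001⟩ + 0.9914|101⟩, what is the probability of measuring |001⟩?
0.01703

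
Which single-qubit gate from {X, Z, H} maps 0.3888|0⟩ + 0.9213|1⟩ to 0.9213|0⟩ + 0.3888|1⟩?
X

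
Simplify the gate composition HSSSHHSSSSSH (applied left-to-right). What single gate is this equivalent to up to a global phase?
I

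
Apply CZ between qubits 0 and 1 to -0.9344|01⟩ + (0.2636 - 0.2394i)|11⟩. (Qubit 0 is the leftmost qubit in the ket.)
-0.9344|01⟩ + (-0.2636 + 0.2394i)|11⟩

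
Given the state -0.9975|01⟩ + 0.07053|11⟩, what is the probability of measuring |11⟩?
0.004974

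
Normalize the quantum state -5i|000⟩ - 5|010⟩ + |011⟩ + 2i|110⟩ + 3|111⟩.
-0.625i|000⟩ - 0.625|010⟩ + 0.125|011⟩ + 0.25i|110⟩ + 0.375|111⟩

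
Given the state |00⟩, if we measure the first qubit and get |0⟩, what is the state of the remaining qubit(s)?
|0⟩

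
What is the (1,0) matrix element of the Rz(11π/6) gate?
0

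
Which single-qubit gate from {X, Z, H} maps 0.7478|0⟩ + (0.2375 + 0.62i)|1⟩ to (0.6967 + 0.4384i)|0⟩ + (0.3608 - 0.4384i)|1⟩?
H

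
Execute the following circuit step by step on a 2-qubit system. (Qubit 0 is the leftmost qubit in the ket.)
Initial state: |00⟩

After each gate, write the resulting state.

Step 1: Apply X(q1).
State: |01⟩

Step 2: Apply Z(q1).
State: -|01⟩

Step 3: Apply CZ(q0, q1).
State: -|01⟩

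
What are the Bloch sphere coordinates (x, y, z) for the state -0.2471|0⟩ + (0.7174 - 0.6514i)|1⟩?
(-0.3545, 0.3219, -0.8779)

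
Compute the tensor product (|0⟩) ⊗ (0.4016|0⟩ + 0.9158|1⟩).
0.4016|00⟩ + 0.9158|01⟩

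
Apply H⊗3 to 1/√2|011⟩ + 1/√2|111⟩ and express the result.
1/2|000⟩ - 1/2|001⟩ - 1/2|010⟩ + 1/2|011⟩

H⊗3 gives amp(|y⟩) = (1/2√2) Σ_x (−1)^(x·y) amp(|x⟩), where x·y is the number of positions in which both x and y have a 1.
|000⟩: (1/√2 + 1/√2)/(2√2) = 1/2
|001⟩: (-1/√2 - 1/√2)/(2√2) = -1/2
|010⟩: (-1/√2 - 1/√2)/(2√2) = -1/2
|011⟩: (1/√2 + 1/√2)/(2√2) = 1/2
|100⟩: (1/√2 - 1/√2)/(2√2) = 0
|101⟩: (-1/√2 + 1/√2)/(2√2) = 0
|110⟩: (-1/√2 + 1/√2)/(2√2) = 0
|111⟩: (1/√2 - 1/√2)/(2√2) = 0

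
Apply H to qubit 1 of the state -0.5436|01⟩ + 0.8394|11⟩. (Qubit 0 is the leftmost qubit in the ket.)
-0.3844|00⟩ + 0.3844|01⟩ + 0.5935|10⟩ - 0.5935|11⟩

H on qubit 1 mixes each pair of kets that differ only in qubit 1: amplitudes (a, b) of (|…0…⟩, |…1…⟩) become ((a + b)/√2, (a − b)/√2). Kets absent from the input have amplitude 0.
(|00⟩, |01⟩): (a, b) = (0, -0.5436) → (-0.3844, 0.3844)
(|10⟩, |11⟩): (a, b) = (0, 0.8394) → (0.5935, -0.5935)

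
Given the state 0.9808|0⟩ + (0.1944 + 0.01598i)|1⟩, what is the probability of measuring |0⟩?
0.962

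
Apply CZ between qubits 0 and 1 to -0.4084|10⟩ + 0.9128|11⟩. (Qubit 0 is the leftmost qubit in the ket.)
-0.4084|10⟩ - 0.9128|11⟩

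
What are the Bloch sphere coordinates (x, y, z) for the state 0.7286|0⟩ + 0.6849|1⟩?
(0.998, 0, 0.06177)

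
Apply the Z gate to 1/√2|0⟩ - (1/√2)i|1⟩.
1/√2|0⟩ + (1/√2)i|1⟩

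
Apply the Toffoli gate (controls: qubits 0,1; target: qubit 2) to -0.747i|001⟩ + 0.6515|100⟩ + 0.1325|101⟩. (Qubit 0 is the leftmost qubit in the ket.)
-0.747i|001⟩ + 0.6515|100⟩ + 0.1325|101⟩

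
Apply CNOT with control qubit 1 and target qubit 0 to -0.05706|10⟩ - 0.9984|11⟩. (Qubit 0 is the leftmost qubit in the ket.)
-0.9984|01⟩ - 0.05706|10⟩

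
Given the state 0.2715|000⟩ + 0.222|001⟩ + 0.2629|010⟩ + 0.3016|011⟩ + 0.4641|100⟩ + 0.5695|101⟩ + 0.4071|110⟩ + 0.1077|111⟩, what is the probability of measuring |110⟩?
0.1657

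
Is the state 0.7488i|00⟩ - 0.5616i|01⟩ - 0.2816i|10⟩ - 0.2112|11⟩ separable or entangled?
Entangled

Writing the state as a|00⟩ + b|01⟩ + c|10⟩ + d|11⟩, it is a product state iff ad − bc = 0.
Here (a, b, c, d) = (0.7488i, -0.5616i, -0.2816i, -0.2112): ad − bc = (0.7488i)(-0.2112) − (-0.5616i)(-0.2816i) = (0.1581 - 0.1581i) ≠ 0, so the state is entangled.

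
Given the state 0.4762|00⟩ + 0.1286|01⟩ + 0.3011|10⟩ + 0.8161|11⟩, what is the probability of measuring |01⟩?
0.01654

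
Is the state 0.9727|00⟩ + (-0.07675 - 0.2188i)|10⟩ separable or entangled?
Separable

Writing the state as a|00⟩ + b|01⟩ + c|10⟩ + d|11⟩, it is a product state iff ad − bc = 0.
Here (a, b, c, d) = (0.9727, 0, (-0.07675 - 0.2188i), 0): ad − bc = (0.9727)(0) − (0)(-0.07675 - 0.2188i) = 0, so the state is separable.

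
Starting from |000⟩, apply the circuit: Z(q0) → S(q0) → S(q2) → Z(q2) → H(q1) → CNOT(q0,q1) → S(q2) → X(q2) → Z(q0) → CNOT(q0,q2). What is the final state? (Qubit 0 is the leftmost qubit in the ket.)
1/√2|001⟩ + 1/√2|011⟩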